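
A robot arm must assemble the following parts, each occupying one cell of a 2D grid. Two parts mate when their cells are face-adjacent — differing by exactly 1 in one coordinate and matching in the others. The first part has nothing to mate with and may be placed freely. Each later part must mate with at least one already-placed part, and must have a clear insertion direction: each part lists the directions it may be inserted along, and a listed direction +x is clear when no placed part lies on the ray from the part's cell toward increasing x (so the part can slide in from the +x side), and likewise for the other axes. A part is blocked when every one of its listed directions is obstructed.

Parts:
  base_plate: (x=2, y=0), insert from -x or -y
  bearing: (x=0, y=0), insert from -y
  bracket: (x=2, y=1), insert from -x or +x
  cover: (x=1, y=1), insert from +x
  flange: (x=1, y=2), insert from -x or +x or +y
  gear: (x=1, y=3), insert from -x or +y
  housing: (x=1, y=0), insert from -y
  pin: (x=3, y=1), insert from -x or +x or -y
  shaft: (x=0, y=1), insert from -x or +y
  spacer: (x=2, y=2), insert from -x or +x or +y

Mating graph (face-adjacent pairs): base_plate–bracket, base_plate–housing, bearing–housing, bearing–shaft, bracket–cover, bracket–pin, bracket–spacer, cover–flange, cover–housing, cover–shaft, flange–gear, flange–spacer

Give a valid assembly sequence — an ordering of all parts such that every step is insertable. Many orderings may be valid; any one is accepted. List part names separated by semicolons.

1. gear@(1, 3) [-x clear] — {gear}
2. flange@(1, 2) [-x clear] — {flange, gear}
3. cover@(1, 1) [+x clear] — {cover, flange, gear}
4. bracket@(2, 1) [+x clear] — {bracket, cover, flange, gear}
5. pin@(3, 1) [+x clear] — {bracket, cover, flange, gear, pin}
6. housing@(1, 0) [-y clear] — {bracket, cover, flange, gear, housing, pin}
7. bearing@(0, 0) [-y clear] — {bearing, bracket, cover, flange, gear, housing, pin}
8. shaft@(0, 1) [-x clear] — {bearing, bracket, cover, flange, gear, housing, pin, shaft}
9. base_plate@(2, 0) [-y clear] — {base_plate, bearing, bracket, cover, flange, gear, housing, pin, shaft}
10. spacer@(2, 2) [+x clear] — {base_plate, bearing, bracket, cover, flange, gear, housing, pin, shaft, spacer}

gear; flange; cover; bracket; pin; housing; bearing; shaft; base_plate; spacer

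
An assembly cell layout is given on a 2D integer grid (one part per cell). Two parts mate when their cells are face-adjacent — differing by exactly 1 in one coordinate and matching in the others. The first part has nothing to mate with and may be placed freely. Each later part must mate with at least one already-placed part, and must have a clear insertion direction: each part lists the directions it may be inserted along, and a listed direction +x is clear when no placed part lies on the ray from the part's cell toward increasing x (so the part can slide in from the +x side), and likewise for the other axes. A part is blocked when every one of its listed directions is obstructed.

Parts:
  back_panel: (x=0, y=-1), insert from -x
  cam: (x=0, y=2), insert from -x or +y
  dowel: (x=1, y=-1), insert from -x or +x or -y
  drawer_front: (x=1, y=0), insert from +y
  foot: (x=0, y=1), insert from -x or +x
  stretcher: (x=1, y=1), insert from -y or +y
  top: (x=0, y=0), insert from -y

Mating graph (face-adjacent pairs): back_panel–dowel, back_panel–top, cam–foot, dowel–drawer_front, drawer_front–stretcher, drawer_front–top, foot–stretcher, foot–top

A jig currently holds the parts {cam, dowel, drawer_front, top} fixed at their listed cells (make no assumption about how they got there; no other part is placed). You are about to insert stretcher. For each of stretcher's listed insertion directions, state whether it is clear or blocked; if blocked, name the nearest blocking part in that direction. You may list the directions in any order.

-y: nearest on ray is drawer_front@(1, 0) ⇒ blocked
+y: ray from stretcher(1, 1) has no placed part ⇒ clear

+y: clear; -y: blocked by drawer_front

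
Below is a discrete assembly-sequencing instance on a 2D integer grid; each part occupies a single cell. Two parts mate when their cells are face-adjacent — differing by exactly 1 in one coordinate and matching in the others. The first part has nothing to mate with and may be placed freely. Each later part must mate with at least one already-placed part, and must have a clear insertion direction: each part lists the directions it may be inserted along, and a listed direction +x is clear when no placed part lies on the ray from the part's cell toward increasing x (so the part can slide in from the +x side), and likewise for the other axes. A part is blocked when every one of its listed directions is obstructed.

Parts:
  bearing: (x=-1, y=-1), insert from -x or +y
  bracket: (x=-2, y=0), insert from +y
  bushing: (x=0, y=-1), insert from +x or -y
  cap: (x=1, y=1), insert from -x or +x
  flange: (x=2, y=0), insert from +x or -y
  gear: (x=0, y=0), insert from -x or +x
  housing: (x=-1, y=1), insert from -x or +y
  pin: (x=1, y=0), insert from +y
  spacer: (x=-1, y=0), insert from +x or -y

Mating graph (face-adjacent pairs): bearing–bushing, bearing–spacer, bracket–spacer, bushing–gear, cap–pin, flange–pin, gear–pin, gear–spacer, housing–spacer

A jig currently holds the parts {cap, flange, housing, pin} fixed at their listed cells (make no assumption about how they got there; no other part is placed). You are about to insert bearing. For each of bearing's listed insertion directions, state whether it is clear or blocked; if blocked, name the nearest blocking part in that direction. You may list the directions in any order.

-x: ray from bearing(-1, -1) has no placed part ⇒ clear
+y: nearest on ray is housing@(-1, 1) ⇒ blocked

+y: blocked by housing; -x: clear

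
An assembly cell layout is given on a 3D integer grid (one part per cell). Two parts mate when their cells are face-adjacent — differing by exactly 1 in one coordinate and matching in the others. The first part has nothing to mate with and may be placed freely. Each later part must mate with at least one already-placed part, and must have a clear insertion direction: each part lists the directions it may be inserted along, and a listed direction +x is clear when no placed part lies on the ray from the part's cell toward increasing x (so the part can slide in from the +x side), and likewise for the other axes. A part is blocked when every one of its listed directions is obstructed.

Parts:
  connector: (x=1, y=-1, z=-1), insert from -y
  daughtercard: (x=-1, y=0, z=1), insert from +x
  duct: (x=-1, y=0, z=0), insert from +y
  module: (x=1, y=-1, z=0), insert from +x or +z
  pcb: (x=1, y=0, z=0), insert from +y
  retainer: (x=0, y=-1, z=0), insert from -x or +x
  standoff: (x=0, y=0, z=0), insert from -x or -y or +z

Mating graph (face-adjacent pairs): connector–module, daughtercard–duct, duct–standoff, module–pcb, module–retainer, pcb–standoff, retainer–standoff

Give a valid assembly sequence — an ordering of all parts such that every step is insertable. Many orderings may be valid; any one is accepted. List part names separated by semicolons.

1. standoff@(0, 0, 0) [-x clear] — {standoff}
2. retainer@(0, -1, 0) [-x clear] — {retainer, standoff}
3. pcb@(1, 0, 0) [+y clear] — {pcb, retainer, standoff}
4. module@(1, -1, 0) [+x clear] — {module, pcb, retainer, standoff}
5. connector@(1, -1, -1) [-y clear] — {connector, module, pcb, retainer, standoff}
6. duct@(-1, 0, 0) [+y clear] — {connector, duct, module, pcb, retainer, standoff}
7. daughtercard@(-1, 0, 1) [+x clear] — {connector, daughtercard, duct, module, pcb, retainer, standoff}

standoff; retainer; pcb; module; connector; duct; daughtercard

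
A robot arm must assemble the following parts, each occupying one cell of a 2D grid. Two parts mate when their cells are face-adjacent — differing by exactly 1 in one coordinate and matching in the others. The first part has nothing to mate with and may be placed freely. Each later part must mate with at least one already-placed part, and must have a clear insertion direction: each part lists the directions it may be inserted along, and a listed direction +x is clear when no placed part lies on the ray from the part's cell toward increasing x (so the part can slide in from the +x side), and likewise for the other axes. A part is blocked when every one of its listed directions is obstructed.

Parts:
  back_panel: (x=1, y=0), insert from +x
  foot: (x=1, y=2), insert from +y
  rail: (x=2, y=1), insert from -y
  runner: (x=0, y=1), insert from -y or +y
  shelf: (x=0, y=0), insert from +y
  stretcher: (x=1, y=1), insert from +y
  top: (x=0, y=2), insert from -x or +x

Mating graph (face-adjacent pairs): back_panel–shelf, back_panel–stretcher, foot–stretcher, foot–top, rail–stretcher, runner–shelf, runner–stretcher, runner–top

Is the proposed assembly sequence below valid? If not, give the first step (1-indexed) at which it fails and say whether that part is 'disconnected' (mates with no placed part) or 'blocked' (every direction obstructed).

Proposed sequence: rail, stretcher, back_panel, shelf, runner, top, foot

1. rail@(2, 1) [-y clear] — {rail}
2. stretcher@(1, 1) [+y clear] — {rail, stretcher}
3. back_panel@(1, 0) [+x clear] — {back_panel, rail, stretcher}
4. shelf@(0, 0) [+y clear] — {back_panel, rail, shelf, stretcher}
5. runner@(0, 1) [+y clear] — {back_panel, rail, runner, shelf, stretcher}
6. top@(0, 2) [-x clear] — {back_panel, rail, runner, shelf, stretcher, top}
7. foot@(1, 2) [+y clear] — {back_panel, foot, rail, runner, shelf, stretcher, top}

Valid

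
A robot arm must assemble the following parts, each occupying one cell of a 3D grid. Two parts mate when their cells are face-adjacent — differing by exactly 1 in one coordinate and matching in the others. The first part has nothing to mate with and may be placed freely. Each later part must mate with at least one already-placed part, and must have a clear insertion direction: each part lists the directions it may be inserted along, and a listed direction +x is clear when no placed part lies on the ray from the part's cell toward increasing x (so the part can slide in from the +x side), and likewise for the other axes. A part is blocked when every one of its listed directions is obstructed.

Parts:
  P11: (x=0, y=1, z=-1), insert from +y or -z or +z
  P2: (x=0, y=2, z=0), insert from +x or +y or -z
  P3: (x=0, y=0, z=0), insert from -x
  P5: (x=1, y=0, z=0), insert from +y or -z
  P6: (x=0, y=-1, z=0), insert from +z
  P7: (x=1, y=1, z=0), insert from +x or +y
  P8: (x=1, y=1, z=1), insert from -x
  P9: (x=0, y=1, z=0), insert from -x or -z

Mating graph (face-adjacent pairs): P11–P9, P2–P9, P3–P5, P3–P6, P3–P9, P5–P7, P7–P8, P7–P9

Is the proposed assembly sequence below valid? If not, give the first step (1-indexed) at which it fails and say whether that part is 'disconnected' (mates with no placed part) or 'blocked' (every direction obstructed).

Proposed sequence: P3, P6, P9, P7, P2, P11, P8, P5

Valid

1. P3@(0, 0, 0) [-x clear] — {P3}
2. P6@(0, -1, 0) [+z clear] — {P3, P6}
3. P9@(0, 1, 0) [-x clear] — {P3, P6, P9}
4. P7@(1, 1, 0) [+x clear] — {P3, P6, P7, P9}
5. P2@(0, 2, 0) [+x clear] — {P2, P3, P6, P7, P9}
6. P11@(0, 1, -1) [+y clear] — {P11, P2, P3, P6, P7, P9}
7. P8@(1, 1, 1) [-x clear] — {P11, P2, P3, P6, P7, P8, P9}
8. P5@(1, 0, 0) [-z clear] — {P11, P2, P3, P5, P6, P7, P8, P9}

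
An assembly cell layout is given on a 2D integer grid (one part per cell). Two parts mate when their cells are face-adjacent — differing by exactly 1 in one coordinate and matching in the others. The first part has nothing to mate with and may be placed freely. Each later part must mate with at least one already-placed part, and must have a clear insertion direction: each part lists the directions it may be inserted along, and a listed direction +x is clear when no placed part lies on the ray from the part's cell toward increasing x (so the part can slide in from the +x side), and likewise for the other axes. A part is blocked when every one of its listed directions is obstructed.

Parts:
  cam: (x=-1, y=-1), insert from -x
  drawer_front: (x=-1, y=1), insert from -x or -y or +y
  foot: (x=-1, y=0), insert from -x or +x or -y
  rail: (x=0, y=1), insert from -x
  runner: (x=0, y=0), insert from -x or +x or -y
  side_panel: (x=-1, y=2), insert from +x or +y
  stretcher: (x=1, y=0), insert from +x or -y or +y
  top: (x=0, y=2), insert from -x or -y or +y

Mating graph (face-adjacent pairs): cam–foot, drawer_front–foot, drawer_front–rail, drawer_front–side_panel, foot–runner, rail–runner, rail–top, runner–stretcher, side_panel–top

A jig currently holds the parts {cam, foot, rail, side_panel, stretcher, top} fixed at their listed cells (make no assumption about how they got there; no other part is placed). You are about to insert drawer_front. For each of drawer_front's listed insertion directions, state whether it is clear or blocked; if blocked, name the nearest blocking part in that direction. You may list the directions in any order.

-x: ray from drawer_front(-1, 1) has no placed part ⇒ clear
-y: nearest on ray is foot@(-1, 0) ⇒ blocked
+y: nearest on ray is side_panel@(-1, 2) ⇒ blocked

+y: blocked by side_panel; -x: clear; -y: blocked by foot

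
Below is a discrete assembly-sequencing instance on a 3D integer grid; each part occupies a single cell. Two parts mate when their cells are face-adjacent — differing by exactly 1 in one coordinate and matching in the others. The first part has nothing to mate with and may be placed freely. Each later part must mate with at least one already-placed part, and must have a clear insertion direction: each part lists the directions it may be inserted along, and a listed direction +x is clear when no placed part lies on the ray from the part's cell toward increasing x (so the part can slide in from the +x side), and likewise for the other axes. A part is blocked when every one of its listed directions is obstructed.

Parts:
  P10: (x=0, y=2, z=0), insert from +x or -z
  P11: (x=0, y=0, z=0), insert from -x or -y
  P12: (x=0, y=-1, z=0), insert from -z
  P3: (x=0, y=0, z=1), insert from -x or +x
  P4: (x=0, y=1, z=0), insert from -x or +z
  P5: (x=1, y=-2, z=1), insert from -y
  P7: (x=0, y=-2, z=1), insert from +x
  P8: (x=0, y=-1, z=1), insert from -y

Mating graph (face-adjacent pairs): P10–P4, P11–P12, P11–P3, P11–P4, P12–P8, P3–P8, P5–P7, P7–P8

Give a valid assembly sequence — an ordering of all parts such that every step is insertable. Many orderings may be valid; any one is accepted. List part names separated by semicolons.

P3; P11; P4; P12; P10; P8; P7; P5

1. P3@(0, 0, 1) [-x clear] — {P3}
2. P11@(0, 0, 0) [-x clear] — {P11, P3}
3. P4@(0, 1, 0) [-x clear] — {P11, P3, P4}
4. P12@(0, -1, 0) [-z clear] — {P11, P12, P3, P4}
5. P10@(0, 2, 0) [+x clear] — {P10, P11, P12, P3, P4}
6. P8@(0, -1, 1) [-y clear] — {P10, P11, P12, P3, P4, P8}
7. P7@(0, -2, 1) [+x clear] — {P10, P11, P12, P3, P4, P7, P8}
8. P5@(1, -2, 1) [-y clear] — {P10, P11, P12, P3, P4, P5, P7, P8}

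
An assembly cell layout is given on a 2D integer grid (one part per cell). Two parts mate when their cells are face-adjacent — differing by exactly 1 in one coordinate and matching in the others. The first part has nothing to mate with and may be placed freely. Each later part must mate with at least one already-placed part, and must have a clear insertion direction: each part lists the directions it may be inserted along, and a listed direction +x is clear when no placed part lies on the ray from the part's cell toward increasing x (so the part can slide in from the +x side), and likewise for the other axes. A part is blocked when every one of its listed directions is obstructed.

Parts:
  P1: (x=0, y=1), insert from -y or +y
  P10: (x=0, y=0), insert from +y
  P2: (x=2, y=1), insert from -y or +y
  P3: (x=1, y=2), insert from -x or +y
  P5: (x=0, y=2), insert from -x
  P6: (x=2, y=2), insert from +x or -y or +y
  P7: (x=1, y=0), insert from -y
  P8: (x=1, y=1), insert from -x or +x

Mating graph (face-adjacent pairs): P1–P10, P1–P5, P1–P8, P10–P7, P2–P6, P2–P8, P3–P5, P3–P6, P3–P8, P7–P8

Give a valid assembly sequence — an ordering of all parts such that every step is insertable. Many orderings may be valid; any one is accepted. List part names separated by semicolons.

1. P7@(1, 0) [-y clear] — {P7}
2. P10@(0, 0) [+y clear] — {P10, P7}
3. P1@(0, 1) [+y clear] — {P1, P10, P7}
4. P8@(1, 1) [+x clear] — {P1, P10, P7, P8}
5. P3@(1, 2) [-x clear] — {P1, P10, P3, P7, P8}
6. P5@(0, 2) [-x clear] — {P1, P10, P3, P5, P7, P8}
7. P2@(2, 1) [-y clear] — {P1, P10, P2, P3, P5, P7, P8}
8. P6@(2, 2) [+x clear] — {P1, P10, P2, P3, P5, P6, P7, P8}

P7; P10; P1; P8; P3; P5; P2; P6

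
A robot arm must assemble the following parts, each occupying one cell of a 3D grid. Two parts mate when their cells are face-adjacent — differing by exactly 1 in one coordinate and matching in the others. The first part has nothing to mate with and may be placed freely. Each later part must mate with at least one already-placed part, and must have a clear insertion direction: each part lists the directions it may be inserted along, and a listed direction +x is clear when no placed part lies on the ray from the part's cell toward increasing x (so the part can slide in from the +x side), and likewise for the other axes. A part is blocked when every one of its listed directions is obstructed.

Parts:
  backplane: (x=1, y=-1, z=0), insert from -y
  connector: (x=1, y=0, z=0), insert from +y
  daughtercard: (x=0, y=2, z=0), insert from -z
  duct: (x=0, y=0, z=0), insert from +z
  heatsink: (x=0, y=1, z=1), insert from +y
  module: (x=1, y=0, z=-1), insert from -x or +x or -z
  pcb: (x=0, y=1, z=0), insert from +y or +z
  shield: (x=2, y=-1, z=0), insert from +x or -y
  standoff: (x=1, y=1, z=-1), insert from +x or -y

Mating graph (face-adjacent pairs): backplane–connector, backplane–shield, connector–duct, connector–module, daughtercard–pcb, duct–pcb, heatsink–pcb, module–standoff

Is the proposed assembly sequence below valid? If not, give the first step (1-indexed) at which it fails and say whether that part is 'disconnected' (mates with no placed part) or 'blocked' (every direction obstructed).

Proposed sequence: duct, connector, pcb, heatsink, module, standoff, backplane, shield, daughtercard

1. duct@(0, 0, 0) [+z clear] — {duct}
2. connector@(1, 0, 0) [+y clear] — {connector, duct}
3. pcb@(0, 1, 0) [+y clear] — {connector, duct, pcb}
4. heatsink@(0, 1, 1) [+y clear] — {connector, duct, heatsink, pcb}
5. module@(1, 0, -1) [-x clear] — {connector, duct, heatsink, module, pcb}
6. standoff@(1, 1, -1) [+x clear] — {connector, duct, heatsink, module, pcb, standoff}
7. backplane@(1, -1, 0) [-y clear] — {backplane, connector, duct, heatsink, module, pcb, standoff}
8. shield@(2, -1, 0) [+x clear] — {backplane, connector, duct, heatsink, module, pcb, shield, standoff}
9. daughtercard@(0, 2, 0) [-z clear] — {backplane, connector, daughtercard, duct, heatsink, module, pcb, shield, standoff}

Valid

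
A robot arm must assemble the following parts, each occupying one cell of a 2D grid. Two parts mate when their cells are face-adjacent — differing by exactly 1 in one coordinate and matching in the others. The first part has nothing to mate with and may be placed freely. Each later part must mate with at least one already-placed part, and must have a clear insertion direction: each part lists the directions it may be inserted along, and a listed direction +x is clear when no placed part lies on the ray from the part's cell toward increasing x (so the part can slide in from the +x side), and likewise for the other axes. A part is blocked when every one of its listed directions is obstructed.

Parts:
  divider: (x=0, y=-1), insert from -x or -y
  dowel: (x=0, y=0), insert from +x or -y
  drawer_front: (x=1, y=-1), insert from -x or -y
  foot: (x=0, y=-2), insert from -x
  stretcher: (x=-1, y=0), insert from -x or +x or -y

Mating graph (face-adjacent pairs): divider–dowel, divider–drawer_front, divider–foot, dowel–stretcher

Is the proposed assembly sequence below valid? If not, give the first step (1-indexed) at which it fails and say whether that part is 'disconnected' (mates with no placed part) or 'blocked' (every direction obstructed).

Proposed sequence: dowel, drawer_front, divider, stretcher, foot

Invalid at step 2 (disconnected)

1. dowel@(0, 0) [+x clear] — {dowel}
2. drawer_front@(1, -1) — no placed neighbour ⇒ disconnected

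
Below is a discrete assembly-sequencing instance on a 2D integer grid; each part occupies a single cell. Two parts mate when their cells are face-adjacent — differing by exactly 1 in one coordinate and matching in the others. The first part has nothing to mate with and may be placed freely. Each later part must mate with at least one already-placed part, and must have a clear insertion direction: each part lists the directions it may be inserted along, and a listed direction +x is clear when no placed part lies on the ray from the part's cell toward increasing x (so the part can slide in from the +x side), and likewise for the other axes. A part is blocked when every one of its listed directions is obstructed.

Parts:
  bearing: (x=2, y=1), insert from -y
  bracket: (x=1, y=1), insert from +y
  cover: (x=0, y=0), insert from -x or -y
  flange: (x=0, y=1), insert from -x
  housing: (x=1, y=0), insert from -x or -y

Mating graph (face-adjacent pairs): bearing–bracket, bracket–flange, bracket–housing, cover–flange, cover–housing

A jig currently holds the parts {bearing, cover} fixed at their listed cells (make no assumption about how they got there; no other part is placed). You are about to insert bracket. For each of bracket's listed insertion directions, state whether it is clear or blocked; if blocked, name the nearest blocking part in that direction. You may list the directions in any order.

+y: clear

+y: ray from bracket(1, 1) has no placed part ⇒ clear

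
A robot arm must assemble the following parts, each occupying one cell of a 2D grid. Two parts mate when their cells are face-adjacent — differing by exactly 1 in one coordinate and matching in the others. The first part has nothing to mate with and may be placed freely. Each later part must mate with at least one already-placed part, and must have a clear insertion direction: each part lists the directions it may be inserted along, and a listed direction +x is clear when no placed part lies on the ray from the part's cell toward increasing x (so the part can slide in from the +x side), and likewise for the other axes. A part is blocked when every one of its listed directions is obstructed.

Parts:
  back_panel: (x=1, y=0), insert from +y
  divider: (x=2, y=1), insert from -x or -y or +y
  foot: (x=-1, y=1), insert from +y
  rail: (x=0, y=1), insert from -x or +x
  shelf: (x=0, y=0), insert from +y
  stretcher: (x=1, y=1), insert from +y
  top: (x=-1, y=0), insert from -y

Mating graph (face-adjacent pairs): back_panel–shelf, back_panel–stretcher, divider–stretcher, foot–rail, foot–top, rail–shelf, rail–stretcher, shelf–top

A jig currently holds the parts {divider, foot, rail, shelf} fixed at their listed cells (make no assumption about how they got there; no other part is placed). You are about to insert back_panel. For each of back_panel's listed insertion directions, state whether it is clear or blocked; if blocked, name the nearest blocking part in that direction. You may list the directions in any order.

+y: clear

+y: ray from back_panel(1, 0) has no placed part ⇒ clear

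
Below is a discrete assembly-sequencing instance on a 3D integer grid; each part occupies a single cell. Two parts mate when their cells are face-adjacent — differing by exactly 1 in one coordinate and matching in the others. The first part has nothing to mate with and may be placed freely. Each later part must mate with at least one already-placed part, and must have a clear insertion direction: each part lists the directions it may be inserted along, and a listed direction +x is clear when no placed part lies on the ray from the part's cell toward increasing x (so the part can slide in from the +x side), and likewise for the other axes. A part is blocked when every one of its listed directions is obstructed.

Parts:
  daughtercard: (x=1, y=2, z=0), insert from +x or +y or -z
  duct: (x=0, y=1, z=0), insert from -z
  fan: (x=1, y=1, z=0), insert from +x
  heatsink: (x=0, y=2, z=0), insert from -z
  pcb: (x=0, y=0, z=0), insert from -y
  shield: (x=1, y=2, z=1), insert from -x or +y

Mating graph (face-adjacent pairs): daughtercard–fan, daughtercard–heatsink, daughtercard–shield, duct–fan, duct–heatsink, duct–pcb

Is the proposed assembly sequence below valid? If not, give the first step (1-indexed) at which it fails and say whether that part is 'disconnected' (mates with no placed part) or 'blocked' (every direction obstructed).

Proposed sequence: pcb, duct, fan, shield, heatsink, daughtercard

1. pcb@(0, 0, 0) [-y clear] — {pcb}
2. duct@(0, 1, 0) [-z clear] — {duct, pcb}
3. fan@(1, 1, 0) [+x clear] — {duct, fan, pcb}
4. shield@(1, 2, 1) — no placed neighbour ⇒ disconnected

Invalid at step 4 (disconnected)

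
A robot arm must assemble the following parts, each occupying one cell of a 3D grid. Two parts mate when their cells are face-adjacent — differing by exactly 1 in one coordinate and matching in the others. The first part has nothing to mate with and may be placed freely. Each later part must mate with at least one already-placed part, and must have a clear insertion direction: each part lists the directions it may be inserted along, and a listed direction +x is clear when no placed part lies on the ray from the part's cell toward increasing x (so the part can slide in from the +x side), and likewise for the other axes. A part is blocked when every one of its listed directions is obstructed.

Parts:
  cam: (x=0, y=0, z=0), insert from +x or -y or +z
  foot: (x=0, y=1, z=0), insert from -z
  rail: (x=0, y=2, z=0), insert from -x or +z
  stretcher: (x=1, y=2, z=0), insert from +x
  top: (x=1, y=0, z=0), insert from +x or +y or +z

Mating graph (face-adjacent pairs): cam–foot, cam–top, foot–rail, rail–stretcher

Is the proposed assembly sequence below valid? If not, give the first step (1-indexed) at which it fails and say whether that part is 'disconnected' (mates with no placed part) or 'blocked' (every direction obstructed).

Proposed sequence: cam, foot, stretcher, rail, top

Invalid at step 3 (disconnected)

1. cam@(0, 0, 0) [+x clear] — {cam}
2. foot@(0, 1, 0) [-z clear] — {cam, foot}
3. stretcher@(1, 2, 0) — no placed neighbour ⇒ disconnected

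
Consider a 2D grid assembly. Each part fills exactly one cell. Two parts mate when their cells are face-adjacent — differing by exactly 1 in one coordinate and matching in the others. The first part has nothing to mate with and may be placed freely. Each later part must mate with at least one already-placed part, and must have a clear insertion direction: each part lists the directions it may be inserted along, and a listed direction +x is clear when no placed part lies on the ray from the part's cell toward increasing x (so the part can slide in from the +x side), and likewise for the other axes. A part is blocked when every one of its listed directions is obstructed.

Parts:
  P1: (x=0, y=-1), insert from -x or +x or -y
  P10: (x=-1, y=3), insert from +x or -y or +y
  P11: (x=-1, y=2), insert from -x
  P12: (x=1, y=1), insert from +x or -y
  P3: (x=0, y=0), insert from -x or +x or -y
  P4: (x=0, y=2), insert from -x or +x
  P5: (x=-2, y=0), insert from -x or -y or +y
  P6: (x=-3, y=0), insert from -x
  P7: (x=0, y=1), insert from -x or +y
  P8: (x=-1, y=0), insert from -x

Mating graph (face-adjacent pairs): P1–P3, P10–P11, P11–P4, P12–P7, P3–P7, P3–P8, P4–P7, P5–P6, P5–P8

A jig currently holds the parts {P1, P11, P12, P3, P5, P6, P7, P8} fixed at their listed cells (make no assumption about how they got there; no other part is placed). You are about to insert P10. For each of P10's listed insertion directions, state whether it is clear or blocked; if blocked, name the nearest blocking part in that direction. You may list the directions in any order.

+x: ray from P10(-1, 3) has no placed part ⇒ clear
-y: nearest on ray is P11@(-1, 2) ⇒ blocked
+y: ray from P10(-1, 3) has no placed part ⇒ clear

+x: clear; +y: clear; -y: blocked by P11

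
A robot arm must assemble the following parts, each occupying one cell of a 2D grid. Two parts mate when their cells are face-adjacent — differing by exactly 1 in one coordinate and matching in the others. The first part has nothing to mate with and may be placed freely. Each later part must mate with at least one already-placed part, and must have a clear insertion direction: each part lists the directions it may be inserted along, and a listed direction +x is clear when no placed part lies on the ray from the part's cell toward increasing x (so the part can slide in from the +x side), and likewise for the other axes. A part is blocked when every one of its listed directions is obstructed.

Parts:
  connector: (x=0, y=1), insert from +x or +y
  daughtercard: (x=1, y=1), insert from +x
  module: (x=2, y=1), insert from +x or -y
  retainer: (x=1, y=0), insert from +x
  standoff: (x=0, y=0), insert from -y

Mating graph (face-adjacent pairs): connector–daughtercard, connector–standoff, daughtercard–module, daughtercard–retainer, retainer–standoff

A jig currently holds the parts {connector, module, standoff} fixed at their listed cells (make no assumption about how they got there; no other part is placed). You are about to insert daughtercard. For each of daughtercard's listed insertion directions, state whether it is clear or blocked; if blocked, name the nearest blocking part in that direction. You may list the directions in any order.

+x: nearest on ray is module@(2, 1) ⇒ blocked

+x: blocked by module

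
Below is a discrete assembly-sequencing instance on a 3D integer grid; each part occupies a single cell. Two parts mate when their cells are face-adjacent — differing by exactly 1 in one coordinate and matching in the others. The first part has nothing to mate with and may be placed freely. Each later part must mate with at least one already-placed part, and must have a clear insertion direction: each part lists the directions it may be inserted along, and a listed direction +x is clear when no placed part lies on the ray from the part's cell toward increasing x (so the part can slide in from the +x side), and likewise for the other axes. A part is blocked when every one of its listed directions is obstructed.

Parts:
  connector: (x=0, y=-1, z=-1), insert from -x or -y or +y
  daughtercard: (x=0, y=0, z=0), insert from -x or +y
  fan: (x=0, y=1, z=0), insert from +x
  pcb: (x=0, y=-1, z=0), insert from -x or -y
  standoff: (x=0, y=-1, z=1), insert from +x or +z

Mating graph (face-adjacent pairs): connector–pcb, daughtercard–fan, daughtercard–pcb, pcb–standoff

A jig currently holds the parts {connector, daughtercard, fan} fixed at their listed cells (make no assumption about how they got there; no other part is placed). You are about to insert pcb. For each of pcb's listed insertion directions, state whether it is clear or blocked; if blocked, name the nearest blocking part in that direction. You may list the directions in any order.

-x: ray from pcb(0, -1, 0) has no placed part ⇒ clear
-y: ray from pcb(0, -1, 0) has no placed part ⇒ clear

-x: clear; -y: clear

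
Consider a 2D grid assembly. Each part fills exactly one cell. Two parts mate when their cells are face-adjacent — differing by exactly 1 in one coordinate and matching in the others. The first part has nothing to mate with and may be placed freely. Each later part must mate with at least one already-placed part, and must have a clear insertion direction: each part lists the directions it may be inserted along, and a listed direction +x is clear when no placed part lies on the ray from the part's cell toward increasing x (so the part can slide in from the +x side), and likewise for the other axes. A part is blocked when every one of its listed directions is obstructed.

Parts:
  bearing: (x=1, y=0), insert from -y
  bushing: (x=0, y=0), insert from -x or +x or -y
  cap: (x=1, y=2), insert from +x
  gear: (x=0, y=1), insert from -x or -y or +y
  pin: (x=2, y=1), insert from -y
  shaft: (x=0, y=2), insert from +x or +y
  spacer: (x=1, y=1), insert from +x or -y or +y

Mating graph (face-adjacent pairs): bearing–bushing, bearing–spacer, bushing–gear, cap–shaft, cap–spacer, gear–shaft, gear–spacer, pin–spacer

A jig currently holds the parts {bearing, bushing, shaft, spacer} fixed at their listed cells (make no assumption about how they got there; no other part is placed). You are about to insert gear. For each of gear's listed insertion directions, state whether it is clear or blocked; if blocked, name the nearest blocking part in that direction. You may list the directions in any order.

-x: ray from gear(0, 1) has no placed part ⇒ clear
-y: nearest on ray is bushing@(0, 0) ⇒ blocked
+y: nearest on ray is shaft@(0, 2) ⇒ blocked

+y: blocked by shaft; -x: clear; -y: blocked by bushing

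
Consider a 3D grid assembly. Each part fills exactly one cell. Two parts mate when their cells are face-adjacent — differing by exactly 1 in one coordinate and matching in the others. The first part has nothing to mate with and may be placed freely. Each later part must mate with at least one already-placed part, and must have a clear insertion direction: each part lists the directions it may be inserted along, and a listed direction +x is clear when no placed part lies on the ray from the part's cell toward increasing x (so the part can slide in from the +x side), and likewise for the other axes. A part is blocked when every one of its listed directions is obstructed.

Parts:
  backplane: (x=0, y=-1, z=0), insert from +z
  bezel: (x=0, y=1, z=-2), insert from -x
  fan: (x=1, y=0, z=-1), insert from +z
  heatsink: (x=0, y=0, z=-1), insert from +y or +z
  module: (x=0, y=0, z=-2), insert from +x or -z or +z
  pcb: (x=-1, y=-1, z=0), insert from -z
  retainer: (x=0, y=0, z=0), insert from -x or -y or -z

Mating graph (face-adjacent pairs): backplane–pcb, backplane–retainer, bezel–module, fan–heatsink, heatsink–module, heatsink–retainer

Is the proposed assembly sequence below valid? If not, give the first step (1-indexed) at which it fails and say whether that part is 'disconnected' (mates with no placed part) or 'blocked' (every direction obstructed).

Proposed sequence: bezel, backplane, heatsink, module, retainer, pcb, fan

Invalid at step 2 (disconnected)

1. bezel@(0, 1, -2) [-x clear] — {bezel}
2. backplane@(0, -1, 0) — no placed neighbour ⇒ disconnected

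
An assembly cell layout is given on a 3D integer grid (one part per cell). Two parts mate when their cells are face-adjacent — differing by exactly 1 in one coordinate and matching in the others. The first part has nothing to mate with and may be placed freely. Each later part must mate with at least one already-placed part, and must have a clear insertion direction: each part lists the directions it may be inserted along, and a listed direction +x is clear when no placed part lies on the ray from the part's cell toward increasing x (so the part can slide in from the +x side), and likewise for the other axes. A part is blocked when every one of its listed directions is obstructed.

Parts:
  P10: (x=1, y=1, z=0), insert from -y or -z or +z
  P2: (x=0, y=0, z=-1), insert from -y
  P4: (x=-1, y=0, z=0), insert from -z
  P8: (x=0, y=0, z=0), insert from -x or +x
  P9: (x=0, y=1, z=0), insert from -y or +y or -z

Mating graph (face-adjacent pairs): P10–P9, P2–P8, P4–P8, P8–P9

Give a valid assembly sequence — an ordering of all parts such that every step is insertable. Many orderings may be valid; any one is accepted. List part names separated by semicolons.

P2; P8; P9; P10; P4

1. P2@(0, 0, -1) [-y clear] — {P2}
2. P8@(0, 0, 0) [-x clear] — {P2, P8}
3. P9@(0, 1, 0) [+y clear] — {P2, P8, P9}
4. P10@(1, 1, 0) [-y clear] — {P10, P2, P8, P9}
5. P4@(-1, 0, 0) [-z clear] — {P10, P2, P4, P8, P9}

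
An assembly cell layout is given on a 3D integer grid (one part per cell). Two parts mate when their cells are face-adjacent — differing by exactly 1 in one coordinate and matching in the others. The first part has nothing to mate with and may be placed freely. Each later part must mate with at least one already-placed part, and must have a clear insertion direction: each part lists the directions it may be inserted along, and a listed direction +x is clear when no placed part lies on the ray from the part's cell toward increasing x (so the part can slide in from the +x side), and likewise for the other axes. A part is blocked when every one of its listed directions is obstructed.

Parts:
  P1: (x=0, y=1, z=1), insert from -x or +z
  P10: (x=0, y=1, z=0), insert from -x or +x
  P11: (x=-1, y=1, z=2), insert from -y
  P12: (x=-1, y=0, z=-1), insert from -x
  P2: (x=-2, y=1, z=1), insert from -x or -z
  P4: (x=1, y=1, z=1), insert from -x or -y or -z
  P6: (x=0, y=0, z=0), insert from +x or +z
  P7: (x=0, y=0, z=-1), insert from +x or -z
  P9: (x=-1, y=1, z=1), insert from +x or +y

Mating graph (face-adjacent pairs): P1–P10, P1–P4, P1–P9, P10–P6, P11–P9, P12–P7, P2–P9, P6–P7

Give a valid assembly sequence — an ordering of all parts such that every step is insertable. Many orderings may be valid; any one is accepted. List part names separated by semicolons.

1. P2@(-2, 1, 1) [-x clear] — {P2}
2. P9@(-1, 1, 1) [+x clear] — {P2, P9}
3. P11@(-1, 1, 2) [-y clear] — {P11, P2, P9}
4. P1@(0, 1, 1) [+z clear] — {P1, P11, P2, P9}
5. P10@(0, 1, 0) [-x clear] — {P1, P10, P11, P2, P9}
6. P4@(1, 1, 1) [-y clear] — {P1, P10, P11, P2, P4, P9}
7. P6@(0, 0, 0) [+x clear] — {P1, P10, P11, P2, P4, P6, P9}
8. P7@(0, 0, -1) [+x clear] — {P1, P10, P11, P2, P4, P6, P7, P9}
9. P12@(-1, 0, -1) [-x clear] — {P1, P10, P11, P12, P2, P4, P6, P7, P9}

P2; P9; P11; P1; P10; P4; P6; P7; P12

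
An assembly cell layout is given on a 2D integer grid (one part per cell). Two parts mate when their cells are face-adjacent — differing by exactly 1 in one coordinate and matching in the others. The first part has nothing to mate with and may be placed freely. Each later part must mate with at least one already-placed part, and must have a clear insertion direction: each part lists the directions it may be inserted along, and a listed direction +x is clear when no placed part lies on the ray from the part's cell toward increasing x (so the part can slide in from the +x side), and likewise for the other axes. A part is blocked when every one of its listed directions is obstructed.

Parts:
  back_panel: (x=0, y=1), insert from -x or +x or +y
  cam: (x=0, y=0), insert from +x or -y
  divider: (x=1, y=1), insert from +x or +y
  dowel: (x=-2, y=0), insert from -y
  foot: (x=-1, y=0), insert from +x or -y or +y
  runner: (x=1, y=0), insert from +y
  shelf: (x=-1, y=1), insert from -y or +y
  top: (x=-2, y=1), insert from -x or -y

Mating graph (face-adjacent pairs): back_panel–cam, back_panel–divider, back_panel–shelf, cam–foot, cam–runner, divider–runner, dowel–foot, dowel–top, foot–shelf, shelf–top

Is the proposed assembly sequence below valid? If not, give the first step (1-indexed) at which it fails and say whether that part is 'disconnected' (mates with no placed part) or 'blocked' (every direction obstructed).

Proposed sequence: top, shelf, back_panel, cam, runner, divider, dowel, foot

Valid

1. top@(-2, 1) [-x clear] — {top}
2. shelf@(-1, 1) [-y clear] — {shelf, top}
3. back_panel@(0, 1) [+x clear] — {back_panel, shelf, top}
4. cam@(0, 0) [+x clear] — {back_panel, cam, shelf, top}
5. runner@(1, 0) [+y clear] — {back_panel, cam, runner, shelf, top}
6. divider@(1, 1) [+x clear] — {back_panel, cam, divider, runner, shelf, top}
7. dowel@(-2, 0) [-y clear] — {back_panel, cam, divider, dowel, runner, shelf, top}
8. foot@(-1, 0) [-y clear] — {back_panel, cam, divider, dowel, foot, runner, shelf, top}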